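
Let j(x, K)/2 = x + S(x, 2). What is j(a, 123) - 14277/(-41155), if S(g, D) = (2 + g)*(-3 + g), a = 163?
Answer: 2186414807/41155 ≈ 53126.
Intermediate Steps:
S(g, D) = (-3 + g)*(2 + g)
j(x, K) = -12 + 2*x² (j(x, K) = 2*(x + (-6 + x² - x)) = 2*(-6 + x²) = -12 + 2*x²)
j(a, 123) - 14277/(-41155) = (-12 + 2*163²) - 14277/(-41155) = (-12 + 2*26569) - 14277*(-1/41155) = (-12 + 53138) + 14277/41155 = 53126 + 14277/41155 = 2186414807/41155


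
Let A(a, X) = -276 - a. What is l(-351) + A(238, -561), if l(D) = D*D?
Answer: 122687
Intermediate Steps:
l(D) = D²
l(-351) + A(238, -561) = (-351)² + (-276 - 1*238) = 123201 + (-276 - 238) = 123201 - 514 = 122687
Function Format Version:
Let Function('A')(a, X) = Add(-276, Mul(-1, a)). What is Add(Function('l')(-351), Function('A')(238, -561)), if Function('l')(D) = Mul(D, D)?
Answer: 122687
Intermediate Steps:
Function('l')(D) = Pow(D, 2)
Add(Function('l')(-351), Function('A')(238, -561)) = Add(Pow(-351, 2), Add(-276, Mul(-1, 238))) = Add(123201, Add(-276, -238)) = Add(123201, -514) = 122687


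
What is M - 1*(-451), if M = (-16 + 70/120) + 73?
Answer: 6103/12 ≈ 508.58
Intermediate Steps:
M = 691/12 (M = (-16 + 70*(1/120)) + 73 = (-16 + 7/12) + 73 = -185/12 + 73 = 691/12 ≈ 57.583)
M - 1*(-451) = 691/12 - 1*(-451) = 691/12 + 451 = 6103/12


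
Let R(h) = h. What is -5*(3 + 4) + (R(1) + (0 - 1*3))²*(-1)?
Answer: -39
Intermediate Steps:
-5*(3 + 4) + (R(1) + (0 - 1*3))²*(-1) = -5*(3 + 4) + (1 + (0 - 1*3))²*(-1) = -5*7 + (1 + (0 - 3))²*(-1) = -35 + (1 - 3)²*(-1) = -35 + (-2)²*(-1) = -35 + 4*(-1) = -35 - 4 = -39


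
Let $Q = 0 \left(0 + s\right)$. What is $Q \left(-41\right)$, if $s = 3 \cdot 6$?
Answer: $0$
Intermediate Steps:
$s = 18$
$Q = 0$ ($Q = 0 \left(0 + 18\right) = 0 \cdot 18 = 0$)
$Q \left(-41\right) = 0 \left(-41\right) = 0$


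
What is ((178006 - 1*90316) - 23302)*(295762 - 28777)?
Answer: 17190630180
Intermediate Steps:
((178006 - 1*90316) - 23302)*(295762 - 28777) = ((178006 - 90316) - 23302)*266985 = (87690 - 23302)*266985 = 64388*266985 = 17190630180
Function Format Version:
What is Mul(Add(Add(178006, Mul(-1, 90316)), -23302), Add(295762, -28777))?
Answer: 17190630180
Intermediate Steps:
Mul(Add(Add(178006, Mul(-1, 90316)), -23302), Add(295762, -28777)) = Mul(Add(Add(178006, -90316), -23302), 266985) = Mul(Add(87690, -23302), 266985) = Mul(64388, 266985) = 17190630180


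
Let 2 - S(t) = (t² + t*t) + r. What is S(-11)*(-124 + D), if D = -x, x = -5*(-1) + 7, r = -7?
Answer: 31688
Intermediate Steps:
S(t) = 9 - 2*t² (S(t) = 2 - ((t² + t*t) - 7) = 2 - ((t² + t²) - 7) = 2 - (2*t² - 7) = 2 - (-7 + 2*t²) = 2 + (7 - 2*t²) = 9 - 2*t²)
x = 12 (x = 5 + 7 = 12)
D = -12 (D = -1*12 = -12)
S(-11)*(-124 + D) = (9 - 2*(-11)²)*(-124 - 12) = (9 - 2*121)*(-136) = (9 - 242)*(-136) = -233*(-136) = 31688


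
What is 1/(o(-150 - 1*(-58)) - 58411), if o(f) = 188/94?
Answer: -1/58409 ≈ -1.7121e-5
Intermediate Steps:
o(f) = 2 (o(f) = 188*(1/94) = 2)
1/(o(-150 - 1*(-58)) - 58411) = 1/(2 - 58411) = 1/(-58409) = -1/58409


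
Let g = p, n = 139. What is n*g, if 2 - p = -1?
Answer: 417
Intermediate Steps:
p = 3 (p = 2 - 1*(-1) = 2 + 1 = 3)
g = 3
n*g = 139*3 = 417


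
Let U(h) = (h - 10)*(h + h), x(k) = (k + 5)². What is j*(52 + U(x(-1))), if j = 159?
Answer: 38796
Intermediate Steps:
x(k) = (5 + k)²
U(h) = 2*h*(-10 + h) (U(h) = (-10 + h)*(2*h) = 2*h*(-10 + h))
j*(52 + U(x(-1))) = 159*(52 + 2*(5 - 1)²*(-10 + (5 - 1)²)) = 159*(52 + 2*4²*(-10 + 4²)) = 159*(52 + 2*16*(-10 + 16)) = 159*(52 + 2*16*6) = 159*(52 + 192) = 159*244 = 38796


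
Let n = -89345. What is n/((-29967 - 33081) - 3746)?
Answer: 89345/66794 ≈ 1.3376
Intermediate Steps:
n/((-29967 - 33081) - 3746) = -89345/((-29967 - 33081) - 3746) = -89345/(-63048 - 3746) = -89345/(-66794) = -89345*(-1/66794) = 89345/66794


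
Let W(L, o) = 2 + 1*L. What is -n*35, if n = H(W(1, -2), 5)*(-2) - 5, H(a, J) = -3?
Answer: -35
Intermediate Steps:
W(L, o) = 2 + L
n = 1 (n = -3*(-2) - 5 = 6 - 5 = 1)
-n*35 = -1*1*35 = -1*35 = -35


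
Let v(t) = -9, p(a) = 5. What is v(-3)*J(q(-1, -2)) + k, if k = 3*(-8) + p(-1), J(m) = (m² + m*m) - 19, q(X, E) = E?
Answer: 80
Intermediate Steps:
J(m) = -19 + 2*m² (J(m) = (m² + m²) - 19 = 2*m² - 19 = -19 + 2*m²)
k = -19 (k = 3*(-8) + 5 = -24 + 5 = -19)
v(-3)*J(q(-1, -2)) + k = -9*(-19 + 2*(-2)²) - 19 = -9*(-19 + 2*4) - 19 = -9*(-19 + 8) - 19 = -9*(-11) - 19 = 99 - 19 = 80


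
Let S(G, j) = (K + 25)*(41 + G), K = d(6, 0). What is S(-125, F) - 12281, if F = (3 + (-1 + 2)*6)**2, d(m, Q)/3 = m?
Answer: -15893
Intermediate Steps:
d(m, Q) = 3*m
K = 18 (K = 3*6 = 18)
F = 81 (F = (3 + 1*6)**2 = (3 + 6)**2 = 9**2 = 81)
S(G, j) = 1763 + 43*G (S(G, j) = (18 + 25)*(41 + G) = 43*(41 + G) = 1763 + 43*G)
S(-125, F) - 12281 = (1763 + 43*(-125)) - 12281 = (1763 - 5375) - 12281 = -3612 - 12281 = -15893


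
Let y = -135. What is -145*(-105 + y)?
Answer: 34800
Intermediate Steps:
-145*(-105 + y) = -145*(-105 - 135) = -145*(-240) = 34800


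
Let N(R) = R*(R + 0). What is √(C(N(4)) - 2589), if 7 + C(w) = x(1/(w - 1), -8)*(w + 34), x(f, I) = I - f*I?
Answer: 2*I*√6681/3 ≈ 54.492*I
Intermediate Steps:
x(f, I) = I - I*f
N(R) = R² (N(R) = R*R = R²)
C(w) = -7 + (-8 + 8/(-1 + w))*(34 + w) (C(w) = -7 + (-8*(1 - 1/(w - 1)))*(w + 34) = -7 + (-8*(1 - 1/(-1 + w)))*(34 + w) = -7 + (-8 + 8/(-1 + w))*(34 + w))
√(C(N(4)) - 2589) = √((551 - 263*4² - 8*(4²)²)/(-1 + 4²) - 2589) = √((551 - 263*16 - 8*16²)/(-1 + 16) - 2589) = √((551 - 4208 - 8*256)/15 - 2589) = √((551 - 4208 - 2048)/15 - 2589) = √((1/15)*(-5705) - 2589) = √(-1141/3 - 2589) = √(-8908/3) = 2*I*√6681/3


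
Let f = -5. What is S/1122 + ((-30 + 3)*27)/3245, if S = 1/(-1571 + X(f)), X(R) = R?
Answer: -117188503/521640240 ≈ -0.22465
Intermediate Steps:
S = -1/1576 (S = 1/(-1571 - 5) = 1/(-1576) = -1/1576 ≈ -0.00063452)
S/1122 + ((-30 + 3)*27)/3245 = -1/1576/1122 + ((-30 + 3)*27)/3245 = -1/1576*1/1122 - 27*27*(1/3245) = -1/1768272 - 729*1/3245 = -1/1768272 - 729/3245 = -117188503/521640240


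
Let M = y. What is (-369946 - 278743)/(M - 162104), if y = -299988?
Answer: 648689/462092 ≈ 1.4038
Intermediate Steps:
M = -299988
(-369946 - 278743)/(M - 162104) = (-369946 - 278743)/(-299988 - 162104) = -648689/(-462092) = -648689*(-1/462092) = 648689/462092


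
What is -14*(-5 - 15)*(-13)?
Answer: -3640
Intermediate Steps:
-14*(-5 - 15)*(-13) = -(-280)*(-13) = -14*260 = -3640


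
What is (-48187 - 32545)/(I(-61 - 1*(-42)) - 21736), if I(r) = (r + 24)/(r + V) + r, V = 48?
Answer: 1170614/315445 ≈ 3.7110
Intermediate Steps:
I(r) = r + (24 + r)/(48 + r) (I(r) = (r + 24)/(r + 48) + r = (24 + r)/(48 + r) + r = r + (24 + r)/(48 + r))
(-48187 - 32545)/(I(-61 - 1*(-42)) - 21736) = (-48187 - 32545)/((24 + (-61 - 1*(-42))² + 49*(-61 - 1*(-42)))/(48 + (-61 - 1*(-42))) - 21736) = -80732/((24 + (-61 + 42)² + 49*(-61 + 42))/(48 + (-61 + 42)) - 21736) = -80732/((24 + (-19)² + 49*(-19))/(48 - 19) - 21736) = -80732/((24 + 361 - 931)/29 - 21736) = -80732/((1/29)*(-546) - 21736) = -80732/(-546/29 - 21736) = -80732/(-630890/29) = -80732*(-29/630890) = 1170614/315445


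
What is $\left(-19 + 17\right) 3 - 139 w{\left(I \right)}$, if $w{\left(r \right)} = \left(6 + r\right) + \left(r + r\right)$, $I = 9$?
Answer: $-4593$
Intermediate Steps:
$w{\left(r \right)} = 6 + 3 r$ ($w{\left(r \right)} = \left(6 + r\right) + 2 r = 6 + 3 r$)
$\left(-19 + 17\right) 3 - 139 w{\left(I \right)} = \left(-19 + 17\right) 3 - 139 \left(6 + 3 \cdot 9\right) = \left(-2\right) 3 - 139 \left(6 + 27\right) = -6 - 4587 = -4593$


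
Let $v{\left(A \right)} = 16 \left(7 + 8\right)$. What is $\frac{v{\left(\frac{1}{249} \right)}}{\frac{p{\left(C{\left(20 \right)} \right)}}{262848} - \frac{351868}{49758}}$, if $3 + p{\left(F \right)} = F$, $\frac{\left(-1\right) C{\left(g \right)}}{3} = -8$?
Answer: $- \frac{523151631360}{15414459191} \approx -33.939$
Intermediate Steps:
$C{\left(g \right)} = 24$ ($C{\left(g \right)} = \left(-3\right) \left(-8\right) = 24$)
$v{\left(A \right)} = 240$ ($v{\left(A \right)} = 16 \cdot 15 = 240$)
$p{\left(F \right)} = -3 + F$
$\frac{v{\left(\frac{1}{249} \right)}}{\frac{p{\left(C{\left(20 \right)} \right)}}{262848} - \frac{351868}{49758}} = \frac{240}{\frac{-3 + 24}{262848} - \frac{351868}{49758}} = \frac{240}{21 \cdot \frac{1}{262848} - \frac{175934}{24879}} = \frac{240}{\frac{7}{87616} - \frac{175934}{24879}} = \frac{240}{- \frac{15414459191}{2179798464}} = 240 \left(- \frac{2179798464}{15414459191}\right) = - \frac{523151631360}{15414459191}$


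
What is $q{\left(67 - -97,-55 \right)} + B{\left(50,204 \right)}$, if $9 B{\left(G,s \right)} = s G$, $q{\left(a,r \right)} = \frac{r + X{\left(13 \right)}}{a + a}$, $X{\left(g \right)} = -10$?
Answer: $\frac{1115005}{984} \approx 1133.1$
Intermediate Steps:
$q{\left(a,r \right)} = \frac{-10 + r}{2 a}$ ($q{\left(a,r \right)} = \frac{r - 10}{a + a} = \frac{-10 + r}{2 a}$)
$B{\left(G,s \right)} = \frac{G s}{9}$ ($B{\left(G,s \right)} = \frac{s G}{9} = \frac{G s}{9}$)
$q{\left(67 - -97,-55 \right)} + B{\left(50,204 \right)} = \frac{-10 - 55}{2 \left(67 - -97\right)} + \frac{1}{9} \cdot 50 \cdot 204 = \frac{1}{2} \frac{1}{67 + 97} \left(-65\right) + \frac{3400}{3} = \frac{1}{2} \cdot \frac{1}{164} \left(-65\right) + \frac{3400}{3} = - \frac{65}{328} + \frac{3400}{3} = \frac{1115005}{984}$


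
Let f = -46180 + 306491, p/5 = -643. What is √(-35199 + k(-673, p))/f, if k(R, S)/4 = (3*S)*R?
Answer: √25929141/260311 ≈ 0.019561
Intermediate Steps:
p = -3215 (p = 5*(-643) = -3215)
k(R, S) = 12*R*S (k(R, S) = 4*((3*S)*R) = 4*(3*R*S) = 12*R*S)
f = 260311
√(-35199 + k(-673, p))/f = √(-35199 + 12*(-673)*(-3215))/260311 = √(-35199 + 25964340)*(1/260311) = √25929141*(1/260311) = √25929141/260311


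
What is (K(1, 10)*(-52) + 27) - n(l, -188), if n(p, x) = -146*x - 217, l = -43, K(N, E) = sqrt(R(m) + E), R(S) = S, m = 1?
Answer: -27204 - 52*sqrt(11) ≈ -27376.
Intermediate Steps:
K(N, E) = sqrt(1 + E)
n(p, x) = -217 - 146*x
(K(1, 10)*(-52) + 27) - n(l, -188) = (sqrt(1 + 10)*(-52) + 27) - (-217 - 146*(-188)) = (sqrt(11)*(-52) + 27) - (-217 + 27448) = (-52*sqrt(11) + 27) - 1*27231 = (27 - 52*sqrt(11)) - 27231 = -27204 - 52*sqrt(11)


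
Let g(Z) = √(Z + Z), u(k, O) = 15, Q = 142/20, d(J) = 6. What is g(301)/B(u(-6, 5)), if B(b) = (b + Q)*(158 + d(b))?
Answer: 5*√602/18122 ≈ 0.0067696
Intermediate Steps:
Q = 71/10 (Q = 142*(1/20) = 71/10 ≈ 7.1000)
g(Z) = √2*√Z (g(Z) = √(2*Z) = √2*√Z)
B(b) = 5822/5 + 164*b (B(b) = (b + 71/10)*(158 + 6) = (71/10 + b)*164 = 5822/5 + 164*b)
g(301)/B(u(-6, 5)) = (√2*√301)/(5822/5 + 164*15) = √602/(5822/5 + 2460) = √602/(18122/5) = √602*(5/18122) = 5*√602/18122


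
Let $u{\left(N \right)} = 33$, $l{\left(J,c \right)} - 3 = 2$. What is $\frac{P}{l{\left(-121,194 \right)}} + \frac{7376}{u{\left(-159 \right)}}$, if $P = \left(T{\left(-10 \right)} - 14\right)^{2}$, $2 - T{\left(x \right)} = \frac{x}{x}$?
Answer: $\frac{42457}{165} \approx 257.31$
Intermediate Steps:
$T{\left(x \right)} = 1$ ($T{\left(x \right)} = 2 - \frac{x}{x} = 2 - 1 = 1$)
$l{\left(J,c \right)} = 5$ ($l{\left(J,c \right)} = 3 + 2 = 5$)
$P = 169$ ($P = \left(1 - 14\right)^{2} = \left(-13\right)^{2} = 169$)
$\frac{P}{l{\left(-121,194 \right)}} + \frac{7376}{u{\left(-159 \right)}} = \frac{169}{5} + \frac{7376}{33} = \frac{42457}{165}$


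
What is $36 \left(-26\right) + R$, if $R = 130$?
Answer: $-806$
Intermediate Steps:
$36 \left(-26\right) + R = 36 \left(-26\right) + 130 = -936 + 130 = -806$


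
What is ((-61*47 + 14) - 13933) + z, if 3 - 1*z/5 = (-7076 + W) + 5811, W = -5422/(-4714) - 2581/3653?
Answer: -89960423296/8610121 ≈ -10448.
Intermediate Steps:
W = 3819866/8610121 (W = -5422*(-1/4714) - 2581*1/3653 = 2711/2357 - 2581/3653 = 3819866/8610121 ≈ 0.44365)
z = 54569067810/8610121 (z = 15 - 5*((-7076 + 3819866/8610121) + 5811) = 15 - 5*(-60921396330/8610121 + 5811) = 15 - 5*(-10887983199/8610121) = 15 + 54439915995/8610121 = 54569067810/8610121 ≈ 6337.8)
((-61*47 + 14) - 13933) + z = ((-61*47 + 14) - 13933) + 54569067810/8610121 = ((-2867 + 14) - 13933) + 54569067810/8610121 = (-2853 - 13933) + 54569067810/8610121 = -16786 + 54569067810/8610121 = -89960423296/8610121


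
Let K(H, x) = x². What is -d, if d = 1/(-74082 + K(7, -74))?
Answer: 1/68606 ≈ 1.4576e-5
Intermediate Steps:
d = -1/68606 (d = 1/(-74082 + (-74)²) = 1/(-74082 + 5476) = 1/(-68606) = -1/68606 ≈ -1.4576e-5)
-d = -1*(-1/68606) = 1/68606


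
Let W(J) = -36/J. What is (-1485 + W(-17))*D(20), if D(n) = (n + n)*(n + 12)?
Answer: -32267520/17 ≈ -1.8981e+6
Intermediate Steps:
D(n) = 2*n*(12 + n) (D(n) = (2*n)*(12 + n) = 2*n*(12 + n))
(-1485 + W(-17))*D(20) = (-1485 - 36/(-17))*(2*20*(12 + 20)) = (-1485 - 36*(-1/17))*(2*20*32) = (-1485 + 36/17)*1280 = -25209/17*1280 = -32267520/17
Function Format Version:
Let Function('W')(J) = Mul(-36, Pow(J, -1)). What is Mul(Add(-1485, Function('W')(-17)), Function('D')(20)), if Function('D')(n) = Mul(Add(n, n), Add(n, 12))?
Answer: Rational(-32267520, 17) ≈ -1.8981e+6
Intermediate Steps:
Function('D')(n) = Mul(2, n, Add(12, n)) (Function('D')(n) = Mul(Mul(2, n), Add(12, n)) = Mul(2, n, Add(12, n)))
Mul(Add(-1485, Function('W')(-17)), Function('D')(20)) = Mul(Add(-1485, Mul(-36, Pow(-17, -1))), Mul(2, 20, Add(12, 20))) = Mul(Add(-1485, Mul(-36, Rational(-1, 17))), Mul(2, 20, 32)) = Mul(Add(-1485, Rational(36, 17)), 1280) = Mul(Rational(-25209, 17), 1280) = Rational(-32267520, 17)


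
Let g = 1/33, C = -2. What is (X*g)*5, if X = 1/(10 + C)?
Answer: 5/264 ≈ 0.018939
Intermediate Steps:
g = 1/33 ≈ 0.030303
X = 1/8 (X = 1/(10 - 2) = 1/8 ≈ 0.12500)
(X*g)*5 = ((1/8)*(1/33))*5 = (1/264)*5 = 5/264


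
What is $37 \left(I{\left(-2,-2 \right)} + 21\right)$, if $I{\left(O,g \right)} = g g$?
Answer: $925$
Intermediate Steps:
$I{\left(O,g \right)} = g^{2}$
$37 \left(I{\left(-2,-2 \right)} + 21\right) = 37 \left(\left(-2\right)^{2} + 21\right) = 37 \left(4 + 21\right) = 37 \cdot 25 = 925$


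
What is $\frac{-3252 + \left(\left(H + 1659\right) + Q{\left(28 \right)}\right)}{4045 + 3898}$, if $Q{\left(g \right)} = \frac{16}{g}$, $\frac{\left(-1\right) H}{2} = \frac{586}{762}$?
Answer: $- \frac{4251109}{21183981} \approx -0.20068$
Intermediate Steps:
$H = - \frac{586}{381}$ ($H = - 2 \cdot \frac{586}{762} = - 2 \cdot 586 \cdot \frac{1}{762} = \left(-2\right) \frac{293}{381} = - \frac{586}{381} \approx -1.5381$)
$\frac{-3252 + \left(\left(H + 1659\right) + Q{\left(28 \right)}\right)}{4045 + 3898} = \frac{-3252 + \left(\left(- \frac{586}{381} + 1659\right) + \frac{16}{28}\right)}{4045 + 3898} = \frac{-3252 + \left(\frac{631493}{381} + 16 \cdot \frac{1}{28}\right)}{7943} = \left(-3252 + \left(\frac{631493}{381} + \frac{4}{7}\right)\right) \frac{1}{7943} = \left(-3252 + \frac{4421975}{2667}\right) \frac{1}{7943} = \left(- \frac{4251109}{2667}\right) \frac{1}{7943} = - \frac{4251109}{21183981}$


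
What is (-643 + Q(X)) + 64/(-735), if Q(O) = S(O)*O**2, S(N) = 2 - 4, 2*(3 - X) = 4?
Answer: -474139/735 ≈ -645.09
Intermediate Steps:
X = 1 (X = 3 - 1/2*4 = 3 - 2 = 1)
S(N) = -2
Q(O) = -2*O**2
(-643 + Q(X)) + 64/(-735) = (-643 - 2*1**2) + 64/(-735) = (-643 - 2*1) + 64*(-1/735) = (-643 - 2) - 64/735 = -645 - 64/735 = -474139/735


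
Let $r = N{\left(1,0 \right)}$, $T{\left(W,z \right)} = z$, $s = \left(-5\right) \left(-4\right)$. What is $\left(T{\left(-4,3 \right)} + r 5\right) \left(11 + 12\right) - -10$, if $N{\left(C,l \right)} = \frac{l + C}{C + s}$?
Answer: $\frac{1774}{21} \approx 84.476$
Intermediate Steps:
$s = 20$
$N{\left(C,l \right)} = \frac{C + l}{20 + C}$ ($N{\left(C,l \right)} = \frac{l + C}{C + 20} = \frac{C + l}{20 + C}$)
$r = \frac{1}{21}$ ($r = \frac{1 + 0}{20 + 1} = \frac{1}{21} \cdot 1 = \frac{1}{21} \approx 0.047619$)
$\left(T{\left(-4,3 \right)} + r 5\right) \left(11 + 12\right) - -10 = \left(3 + \frac{1}{21} \cdot 5\right) \left(11 + 12\right) - -10 = \left(3 + \frac{5}{21}\right) 23 + 10 = \frac{68}{21} \cdot 23 + 10 = \frac{1564}{21} + 10 = \frac{1774}{21}$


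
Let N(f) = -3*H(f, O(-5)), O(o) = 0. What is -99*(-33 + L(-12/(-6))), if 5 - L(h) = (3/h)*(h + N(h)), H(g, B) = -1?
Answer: 7029/2 ≈ 3514.5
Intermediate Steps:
N(f) = 3 (N(f) = -3*(-1) = 3)
L(h) = 5 - 3*(3 + h)/h (L(h) = 5 - 3/h*(h + 3) = 5 - 3/h*(3 + h) = 5 - 3*(3 + h)/h)
-99*(-33 + L(-12/(-6))) = -99*(-33 + (2 - 9/((-12/(-6))))) = -99*(-33 + (2 - 9/((-12*(-⅙))))) = -99*(-33 + (2 - 9/2)) = -99*(-33 - 5/2) = -99*(-71/2) = 7029/2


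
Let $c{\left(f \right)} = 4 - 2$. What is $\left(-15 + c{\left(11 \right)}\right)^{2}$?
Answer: $169$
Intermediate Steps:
$c{\left(f \right)} = 2$ ($c{\left(f \right)} = 4 - 2 = 2$)
$\left(-15 + c{\left(11 \right)}\right)^{2} = \left(-15 + 2\right)^{2} = \left(-13\right)^{2} = 169$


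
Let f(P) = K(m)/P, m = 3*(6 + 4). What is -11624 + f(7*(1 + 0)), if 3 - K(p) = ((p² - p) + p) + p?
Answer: -82295/7 ≈ -11756.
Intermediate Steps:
m = 30 (m = 3*10 = 30)
K(p) = 3 - p - p² (K(p) = 3 - (((p² - p) + p) + p) = 3 - (p² + p) = 3 - (p + p²) = 3 + (-p - p²) = 3 - p - p²)
f(P) = -927/P (f(P) = (3 - 1*30 - 1*30²)/P = (3 - 30 - 1*900)/P = (3 - 30 - 900)/P = -927/P)
-11624 + f(7*(1 + 0)) = -11624 - 927*1/(7*(1 + 0)) = -11624 - 927/(7*1) = -11624 - 927/7 = -82295/7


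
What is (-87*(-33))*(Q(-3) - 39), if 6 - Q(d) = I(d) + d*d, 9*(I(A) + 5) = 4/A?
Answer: -317405/3 ≈ -1.0580e+5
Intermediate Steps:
I(A) = -5 + 4/(9*A) (I(A) = -5 + (4/A)/9 = -5 + 4/(9*A))
Q(d) = 11 - d² - 4/(9*d) (Q(d) = 6 - ((-5 + 4/(9*d)) + d*d) = 6 - ((-5 + 4/(9*d)) + d²) = 6 - (-5 + d² + 4/(9*d)) = 6 + (5 - d² - 4/(9*d)) = 11 - d² - 4/(9*d))
(-87*(-33))*(Q(-3) - 39) = (-87*(-33))*((11 - 1*(-3)² - 4/9/(-3)) - 39) = 2871*((11 - 1*9 - 4/9*(-⅓)) - 39) = 2871*((11 - 9 + 4/27) - 39) = 2871*(58/27 - 39) = 2871*(-995/27) = -317405/3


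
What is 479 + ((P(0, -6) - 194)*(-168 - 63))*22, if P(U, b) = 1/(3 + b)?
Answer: 988081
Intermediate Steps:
479 + ((P(0, -6) - 194)*(-168 - 63))*22 = 479 + ((1/(3 - 6) - 194)*(-168 - 63))*22 = 479 + ((1/(-3) - 194)*(-231))*22 = 479 + ((-⅓ - 194)*(-231))*22 = 479 - 583/3*(-231)*22 = 479 + 44891*22 = 479 + 987602 = 988081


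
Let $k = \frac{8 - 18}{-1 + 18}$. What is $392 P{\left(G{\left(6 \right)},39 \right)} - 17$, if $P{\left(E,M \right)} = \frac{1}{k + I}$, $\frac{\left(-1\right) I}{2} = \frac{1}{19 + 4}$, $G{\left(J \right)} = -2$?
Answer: $- \frac{19720}{33} \approx -597.58$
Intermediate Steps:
$k = - \frac{10}{17} \approx -0.58823$
$I = - \frac{2}{23}$ ($I = - \frac{2}{19 + 4} = - \frac{2}{23} \approx -0.086957$)
$P{\left(E,M \right)} = - \frac{391}{264}$ ($P{\left(E,M \right)} = \frac{1}{- \frac{10}{17} - \frac{2}{23}} = \frac{1}{- \frac{264}{391}} = - \frac{391}{264}$)
$392 P{\left(G{\left(6 \right)},39 \right)} - 17 = 392 \left(- \frac{391}{264}\right) - 17 = - \frac{19159}{33} - 17 = - \frac{19720}{33}$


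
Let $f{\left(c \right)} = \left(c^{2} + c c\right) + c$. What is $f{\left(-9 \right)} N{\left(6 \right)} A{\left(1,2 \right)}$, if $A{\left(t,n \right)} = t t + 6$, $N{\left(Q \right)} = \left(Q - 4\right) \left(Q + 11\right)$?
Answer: $36414$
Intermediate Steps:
$N{\left(Q \right)} = \left(-4 + Q\right) \left(11 + Q\right)$
$A{\left(t,n \right)} = 6 + t^{2}$ ($A{\left(t,n \right)} = t^{2} + 6 = 6 + t^{2}$)
$f{\left(c \right)} = c + 2 c^{2}$ ($f{\left(c \right)} = \left(c^{2} + c^{2}\right) + c = 2 c^{2} + c = c + 2 c^{2}$)
$f{\left(-9 \right)} N{\left(6 \right)} A{\left(1,2 \right)} = - 9 \left(1 + 2 \left(-9\right)\right) \left(-44 + 6^{2} + 7 \cdot 6\right) \left(6 + 1^{2}\right) = - 9 \left(1 - 18\right) \left(-44 + 36 + 42\right) \left(6 + 1\right) = \left(-9\right) \left(-17\right) 34 \cdot 7 = 153 \cdot 34 \cdot 7 = 5202 \cdot 7 = 36414$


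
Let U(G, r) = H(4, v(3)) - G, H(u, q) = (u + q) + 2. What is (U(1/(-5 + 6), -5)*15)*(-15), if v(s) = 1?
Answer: -1350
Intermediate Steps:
H(u, q) = 2 + q + u (H(u, q) = (q + u) + 2 = 2 + q + u)
U(G, r) = 7 - G (U(G, r) = (2 + 1 + 4) - G = 7 - G)
(U(1/(-5 + 6), -5)*15)*(-15) = ((7 - 1/(-5 + 6))*15)*(-15) = ((7 - 1/1)*15)*(-15) = ((7 - 1*1)*15)*(-15) = ((7 - 1)*15)*(-15) = (6*15)*(-15) = 90*(-15) = -1350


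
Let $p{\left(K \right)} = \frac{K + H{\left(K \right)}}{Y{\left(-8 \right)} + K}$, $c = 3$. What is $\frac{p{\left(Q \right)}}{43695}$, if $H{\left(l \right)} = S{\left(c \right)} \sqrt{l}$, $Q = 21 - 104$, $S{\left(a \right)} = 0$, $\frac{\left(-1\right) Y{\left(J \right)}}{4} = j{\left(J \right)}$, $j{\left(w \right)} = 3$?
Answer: $\frac{83}{4151025} \approx 1.9995 \cdot 10^{-5}$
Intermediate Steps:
$Y{\left(J \right)} = -12$ ($Y{\left(J \right)} = \left(-4\right) 3 = -12$)
$Q = -83$
$H{\left(l \right)} = 0$ ($H{\left(l \right)} = 0 \sqrt{l} = 0$)
$p{\left(K \right)} = \frac{K}{-12 + K}$ ($p{\left(K \right)} = \frac{K + 0}{-12 + K} = \frac{K}{-12 + K}$)
$\frac{p{\left(Q \right)}}{43695} = \frac{\left(-83\right) \frac{1}{-12 - 83}}{43695} = - \frac{83}{-95} \cdot \frac{1}{43695} = \left(-83\right) \left(- \frac{1}{95}\right) \frac{1}{43695} = \frac{83}{95} \cdot \frac{1}{43695} = \frac{83}{4151025}$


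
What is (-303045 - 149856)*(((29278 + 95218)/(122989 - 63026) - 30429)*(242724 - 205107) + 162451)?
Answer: 31079011099751740614/59963 ≈ 5.1830e+14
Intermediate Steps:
(-303045 - 149856)*(((29278 + 95218)/(122989 - 63026) - 30429)*(242724 - 205107) + 162451) = -452901*((124496/59963 - 30429)*37617 + 162451) = -452901*(-1824489631/59963*37617 + 162451) = -452901*(-68631826449327/59963 + 162451) = -452901*(-68622085400014/59963) = 31079011099751740614/59963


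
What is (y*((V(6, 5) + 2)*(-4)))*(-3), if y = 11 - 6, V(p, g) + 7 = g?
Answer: 0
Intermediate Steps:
V(p, g) = -7 + g
y = 5
(y*((V(6, 5) + 2)*(-4)))*(-3) = (5*(((-7 + 5) + 2)*(-4)))*(-3) = (5*((-2 + 2)*(-4)))*(-3) = (5*(0*(-4)))*(-3) = (5*0)*(-3) = 0*(-3) = 0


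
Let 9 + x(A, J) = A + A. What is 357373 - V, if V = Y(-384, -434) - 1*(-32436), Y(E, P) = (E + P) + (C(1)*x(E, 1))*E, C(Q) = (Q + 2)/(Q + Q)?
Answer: -121797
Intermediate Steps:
x(A, J) = -9 + 2*A (x(A, J) = -9 + (A + A) = -9 + 2*A)
C(Q) = (2 + Q)/(2*Q) (C(Q) = (2 + Q)/((2*Q)) = (2 + Q)*(1/(2*Q)) = (2 + Q)/(2*Q))
Y(E, P) = E + P + E*(-27/2 + 3*E) (Y(E, P) = (E + P) + (((½)*(2 + 1)/1)*(-9 + 2*E))*E = (E + P) + (((½)*1*3)*(-9 + 2*E))*E = (E + P) + (3*(-9 + 2*E)/2)*E = (E + P) + (-27/2 + 3*E)*E = (E + P) + E*(-27/2 + 3*E) = E + P + E*(-27/2 + 3*E))
V = 479170 (V = (-434 + 3*(-384)² - 25/2*(-384)) - 1*(-32436) = (-434 + 3*147456 + 4800) + 32436 = (-434 + 442368 + 4800) + 32436 = 446734 + 32436 = 479170)
357373 - V = 357373 - 1*479170 = 357373 - 479170 = -121797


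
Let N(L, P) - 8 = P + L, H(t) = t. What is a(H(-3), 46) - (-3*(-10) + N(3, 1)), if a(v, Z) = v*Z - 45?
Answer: -225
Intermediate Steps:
N(L, P) = 8 + L + P (N(L, P) = 8 + (P + L) = 8 + (L + P) = 8 + L + P)
a(v, Z) = -45 + Z*v (a(v, Z) = Z*v - 45 = -45 + Z*v)
a(H(-3), 46) - (-3*(-10) + N(3, 1)) = (-45 + 46*(-3)) - (-3*(-10) + (8 + 3 + 1)) = (-45 - 138) - (30 + 12) = -183 - 1*42 = -183 - 42 = -225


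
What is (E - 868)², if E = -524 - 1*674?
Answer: 4268356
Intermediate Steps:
E = -1198 (E = -524 - 674 = -1198)
(E - 868)² = (-1198 - 868)² = (-2066)² = 4268356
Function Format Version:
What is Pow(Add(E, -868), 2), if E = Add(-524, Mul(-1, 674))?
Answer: 4268356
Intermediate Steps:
E = -1198 (E = Add(-524, -674) = -1198)
Pow(Add(E, -868), 2) = Pow(Add(-1198, -868), 2) = Pow(-2066, 2) = 4268356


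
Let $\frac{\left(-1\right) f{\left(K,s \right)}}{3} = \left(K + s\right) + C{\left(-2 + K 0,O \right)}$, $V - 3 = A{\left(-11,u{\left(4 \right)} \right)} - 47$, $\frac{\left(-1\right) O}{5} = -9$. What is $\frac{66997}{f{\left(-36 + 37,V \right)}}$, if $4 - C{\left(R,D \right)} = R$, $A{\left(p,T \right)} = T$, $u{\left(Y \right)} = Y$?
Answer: $\frac{66997}{99} \approx 676.74$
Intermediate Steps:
$O = 45$ ($O = \left(-5\right) \left(-9\right) = 45$)
$C{\left(R,D \right)} = 4 - R$
$V = -40$ ($V = 3 + \left(4 - 47\right) = 3 - 43 = -40$)
$f{\left(K,s \right)} = -18 - 3 K - 3 s$ ($f{\left(K,s \right)} = - 3 \left(\left(K + s\right) - \left(-6 + K 0\right)\right) = - 3 \left(\left(K + s\right) + \left(4 - \left(-2 + 0\right)\right)\right) = - 3 \left(\left(K + s\right) + \left(4 - -2\right)\right) = - 3 \left(\left(K + s\right) + \left(4 + 2\right)\right) = - 3 \left(\left(K + s\right) + 6\right) = - 3 \left(6 + K + s\right) = -18 - 3 K - 3 s$)
$\frac{66997}{f{\left(-36 + 37,V \right)}} = \frac{66997}{-18 - 3 \left(-36 + 37\right) - -120} = \frac{66997}{-18 - 3 + 120} = \frac{66997}{99}$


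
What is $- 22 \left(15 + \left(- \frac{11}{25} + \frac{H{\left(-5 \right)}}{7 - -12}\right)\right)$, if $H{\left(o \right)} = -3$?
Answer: $- \frac{150502}{475} \approx -316.85$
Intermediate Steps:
$- 22 \left(15 + \left(- \frac{11}{25} + \frac{H{\left(-5 \right)}}{7 - -12}\right)\right) = - 22 \left(15 - \left(\frac{11}{25} + \frac{3}{7 - -12}\right)\right) = - 22 \left(15 - \left(\frac{11}{25} + \frac{3}{7 + 12}\right)\right) = - 22 \left(15 - \left(\frac{11}{25} + \frac{3}{19}\right)\right) = - 22 \left(15 - \frac{284}{475}\right) = \left(-22\right) \frac{6841}{475} = - \frac{150502}{475}$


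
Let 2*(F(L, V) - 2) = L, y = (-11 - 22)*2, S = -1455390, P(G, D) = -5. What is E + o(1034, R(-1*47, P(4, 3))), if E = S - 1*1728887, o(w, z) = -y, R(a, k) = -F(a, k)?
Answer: -3184211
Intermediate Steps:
y = -66 (y = -33*2 = -66)
F(L, V) = 2 + L/2
R(a, k) = -2 - a/2 (R(a, k) = -(2 + a/2) = -2 - a/2)
o(w, z) = 66 (o(w, z) = -1*(-66) = 66)
E = -3184277 (E = -1455390 - 1*1728887 = -1455390 - 1728887 = -3184277)
E + o(1034, R(-1*47, P(4, 3))) = -3184277 + 66 = -3184211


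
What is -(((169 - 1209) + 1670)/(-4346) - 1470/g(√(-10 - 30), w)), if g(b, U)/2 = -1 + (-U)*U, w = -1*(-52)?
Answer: -149016/1175593 ≈ -0.12676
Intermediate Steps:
w = 52
g(b, U) = -2 - 2*U² (g(b, U) = 2*(-1 + (-U)*U) = 2*(-1 - U²) = -2 - 2*U²)
-(((169 - 1209) + 1670)/(-4346) - 1470/g(√(-10 - 30), w)) = -(((169 - 1209) + 1670)/(-4346) - 1470/(-2 - 2*52²)) = -((-1040 + 1670)*(-1/4346) - 1470/(-2 - 2*2704)) = -(630*(-1/4346) - 1470/(-2 - 5408)) = -(-315/2173 - 1470/(-5410)) = -(-315/2173 - 1470*(-1/5410)) = -(-315/2173 + 147/541) = -1*149016/1175593 = -149016/1175593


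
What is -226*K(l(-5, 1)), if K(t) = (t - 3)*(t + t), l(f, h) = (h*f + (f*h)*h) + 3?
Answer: -31640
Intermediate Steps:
l(f, h) = 3 + f*h + f*h**2 (l(f, h) = (f*h + f*h**2) + 3 = 3 + f*h + f*h**2)
K(t) = 2*t*(-3 + t) (K(t) = (-3 + t)*(2*t) = 2*t*(-3 + t))
-226*K(l(-5, 1)) = -452*(3 - 5*1 - 5*1**2)*(-3 + (3 - 5*1 - 5*1**2)) = -452*(3 - 5 - 5*1)*(-3 + (3 - 5 - 5*1)) = -452*(3 - 5 - 5)*(-3 + (3 - 5 - 5)) = -452*(-7)*(-3 - 7) = -452*(-7)*(-10) = -226*140 = -31640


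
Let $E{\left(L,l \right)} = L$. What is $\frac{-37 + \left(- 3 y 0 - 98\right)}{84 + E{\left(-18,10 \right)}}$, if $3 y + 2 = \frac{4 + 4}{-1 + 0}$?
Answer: $- \frac{45}{22} \approx -2.0455$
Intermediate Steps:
$y = - \frac{10}{3}$ ($y = - \frac{2}{3} + \frac{\left(4 + 4\right) \frac{1}{-1 + 0}}{3} = - \frac{2}{3} + \frac{8 \frac{1}{-1}}{3} = - \frac{2}{3} + \frac{8 \left(-1\right)}{3} = - \frac{2}{3} + \frac{1}{3} \left(-8\right) = - \frac{2}{3} - \frac{8}{3} = - \frac{10}{3} \approx -3.3333$)
$\frac{-37 + \left(- 3 y 0 - 98\right)}{84 + E{\left(-18,10 \right)}} = \frac{-37 - \left(98 - \left(-3\right) \left(- \frac{10}{3}\right) 0\right)}{84 - 18} = \frac{-37 + \left(10 \cdot 0 - 98\right)}{66} = \left(-37 + \left(0 - 98\right)\right) \frac{1}{66} = \left(-37 - 98\right) \frac{1}{66} = \left(-135\right) \frac{1}{66} = - \frac{45}{22}$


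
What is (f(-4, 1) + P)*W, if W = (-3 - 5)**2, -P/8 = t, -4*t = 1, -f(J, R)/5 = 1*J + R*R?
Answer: 1088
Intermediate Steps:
f(J, R) = -5*J - 5*R**2 (f(J, R) = -5*(1*J + R*R) = -5*(J + R**2) = -5*J - 5*R**2)
t = -1/4 (t = -1/4*1 = -1/4 ≈ -0.25000)
P = 2 (P = -8*(-1/4) = 2)
W = 64 (W = (-8)**2 = 64)
(f(-4, 1) + P)*W = ((-5*(-4) - 5*1**2) + 2)*64 = ((20 - 5*1) + 2)*64 = ((20 - 5) + 2)*64 = (15 + 2)*64 = 17*64 = 1088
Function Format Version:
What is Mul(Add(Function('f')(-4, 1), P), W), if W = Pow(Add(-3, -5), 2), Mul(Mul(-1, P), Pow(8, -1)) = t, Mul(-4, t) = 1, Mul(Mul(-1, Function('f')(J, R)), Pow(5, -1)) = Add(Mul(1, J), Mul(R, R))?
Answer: 1088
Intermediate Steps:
Function('f')(J, R) = Add(Mul(-5, J), Mul(-5, Pow(R, 2))) (Function('f')(J, R) = Mul(-5, Add(Mul(1, J), Mul(R, R))) = Mul(-5, Add(J, Pow(R, 2))) = Add(Mul(-5, J), Mul(-5, Pow(R, 2))))
t = Rational(-1, 4) (t = Mul(Rational(-1, 4), 1) = Rational(-1, 4) ≈ -0.25000)
P = 2 (P = Mul(-8, Rational(-1, 4)) = 2)
W = 64 (W = Pow(-8, 2) = 64)
Mul(Add(Function('f')(-4, 1), P), W) = Mul(Add(Add(Mul(-5, -4), Mul(-5, Pow(1, 2))), 2), 64) = Mul(Add(Add(20, Mul(-5, 1)), 2), 64) = Mul(Add(Add(20, -5), 2), 64) = Mul(Add(15, 2), 64) = Mul(17, 64) = 1088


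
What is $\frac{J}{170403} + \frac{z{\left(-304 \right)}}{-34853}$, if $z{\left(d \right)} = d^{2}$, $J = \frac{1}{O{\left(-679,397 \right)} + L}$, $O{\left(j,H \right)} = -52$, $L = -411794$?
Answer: $- \frac{6485735836609061}{2445976358121114} \approx -2.6516$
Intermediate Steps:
$J = - \frac{1}{411846}$ ($J = \frac{1}{-52 - 411794} = \frac{1}{-411846} = - \frac{1}{411846} \approx -2.4281 \cdot 10^{-6}$)
$\frac{J}{170403} + \frac{z{\left(-304 \right)}}{-34853} = - \frac{1}{411846 \cdot 170403} + \frac{\left(-304\right)^{2}}{-34853} = \left(- \frac{1}{411846}\right) \frac{1}{170403} + 92416 \left(- \frac{1}{34853}\right) = - \frac{1}{70179793938} - \frac{92416}{34853} = - \frac{6485735836609061}{2445976358121114}$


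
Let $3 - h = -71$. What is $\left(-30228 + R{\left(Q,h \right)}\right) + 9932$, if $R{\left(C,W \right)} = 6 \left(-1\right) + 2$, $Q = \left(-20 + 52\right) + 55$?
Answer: $-20300$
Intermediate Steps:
$Q = 87$ ($Q = 32 + 55 = 87$)
$h = 74$ ($h = 3 - -71 = 3 + 71 = 74$)
$R{\left(C,W \right)} = -4$ ($R{\left(C,W \right)} = -6 + 2 = -4$)
$\left(-30228 + R{\left(Q,h \right)}\right) + 9932 = \left(-30228 - 4\right) + 9932 = -30232 + 9932 = -20300$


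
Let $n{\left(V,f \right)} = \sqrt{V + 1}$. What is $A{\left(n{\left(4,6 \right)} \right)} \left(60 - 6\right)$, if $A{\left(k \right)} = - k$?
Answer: $- 54 \sqrt{5} \approx -120.75$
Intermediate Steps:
$n{\left(V,f \right)} = \sqrt{1 + V}$
$A{\left(n{\left(4,6 \right)} \right)} \left(60 - 6\right) = - \sqrt{1 + 4} \left(60 - 6\right) = - \sqrt{5} \cdot 54 = - 54 \sqrt{5}$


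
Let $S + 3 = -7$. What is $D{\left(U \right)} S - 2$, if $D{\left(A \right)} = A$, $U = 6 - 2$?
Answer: $-42$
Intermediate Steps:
$S = -10$ ($S = -3 - 7 = -10$)
$U = 4$ ($U = 6 - 2 = 4$)
$D{\left(U \right)} S - 2 = 4 \left(-10\right) - 2 = -40 - 2 = -42$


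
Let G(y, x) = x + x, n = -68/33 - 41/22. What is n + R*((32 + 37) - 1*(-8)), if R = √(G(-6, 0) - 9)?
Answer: -259/66 + 231*I ≈ -3.9242 + 231.0*I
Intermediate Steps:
n = -259/66 (n = -68*1/33 - 41*1/22 = -68/33 - 41/22 = -259/66 ≈ -3.9242)
G(y, x) = 2*x
R = 3*I (R = √(2*0 - 9) = √(0 - 9) = √(-9) = 3*I ≈ 3.0*I)
n + R*((32 + 37) - 1*(-8)) = -259/66 + (3*I)*((32 + 37) - 1*(-8)) = -259/66 + (3*I)*(69 + 8) = -259/66 + (3*I)*77 = -259/66 + 231*I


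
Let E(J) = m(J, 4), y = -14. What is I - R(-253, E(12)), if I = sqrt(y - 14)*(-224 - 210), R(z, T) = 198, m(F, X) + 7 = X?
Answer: -198 - 868*I*sqrt(7) ≈ -198.0 - 2296.5*I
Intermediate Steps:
m(F, X) = -7 + X
E(J) = -3 (E(J) = -7 + 4 = -3)
I = -868*I*sqrt(7) (I = sqrt(-14 - 14)*(-224 - 210) = sqrt(-28)*(-434) = (2*I*sqrt(7))*(-434) = -868*I*sqrt(7) ≈ -2296.5*I)
I - R(-253, E(12)) = -868*I*sqrt(7) - 1*198 = -868*I*sqrt(7) - 198 = -198 - 868*I*sqrt(7)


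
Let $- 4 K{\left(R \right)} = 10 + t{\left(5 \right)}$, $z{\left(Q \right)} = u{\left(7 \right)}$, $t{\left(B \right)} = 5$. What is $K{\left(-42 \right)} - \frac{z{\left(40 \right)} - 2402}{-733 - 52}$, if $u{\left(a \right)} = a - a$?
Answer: $- \frac{21383}{3140} \approx -6.8099$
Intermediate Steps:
$u{\left(a \right)} = 0$
$z{\left(Q \right)} = 0$
$K{\left(R \right)} = - \frac{15}{4}$ ($K{\left(R \right)} = - \frac{10 + 5}{4} = \left(- \frac{1}{4}\right) 15 = - \frac{15}{4}$)
$K{\left(-42 \right)} - \frac{z{\left(40 \right)} - 2402}{-733 - 52} = - \frac{15}{4} - \frac{0 - 2402}{-733 - 52} = - \frac{15}{4} - - \frac{2402}{-785} = - \frac{15}{4} - \left(-2402\right) \left(- \frac{1}{785}\right) = - \frac{15}{4} - \frac{2402}{785} = - \frac{21383}{3140}$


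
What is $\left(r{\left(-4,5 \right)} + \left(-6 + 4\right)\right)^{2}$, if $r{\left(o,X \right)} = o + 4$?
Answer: $4$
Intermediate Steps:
$r{\left(o,X \right)} = 4 + o$
$\left(r{\left(-4,5 \right)} + \left(-6 + 4\right)\right)^{2} = \left(\left(4 - 4\right) + \left(-6 + 4\right)\right)^{2} = \left(0 - 2\right)^{2} = \left(-2\right)^{2} = 4$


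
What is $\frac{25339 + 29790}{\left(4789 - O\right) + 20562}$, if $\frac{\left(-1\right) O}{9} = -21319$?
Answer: $- \frac{55129}{166520} \approx -0.33107$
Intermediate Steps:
$O = 191871$ ($O = \left(-9\right) \left(-21319\right) = 191871$)
$\frac{25339 + 29790}{\left(4789 - O\right) + 20562} = \frac{25339 + 29790}{\left(4789 - 191871\right) + 20562} = \frac{55129}{\left(4789 - 191871\right) + 20562} = \frac{55129}{-187082 + 20562} = \frac{55129}{-166520} = 55129 \left(- \frac{1}{166520}\right) = - \frac{55129}{166520}$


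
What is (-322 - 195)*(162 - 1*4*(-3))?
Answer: -89958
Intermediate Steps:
(-322 - 195)*(162 - 1*4*(-3)) = -517*(162 - 4*(-3)) = -517*(162 + 12) = -517*174 = -89958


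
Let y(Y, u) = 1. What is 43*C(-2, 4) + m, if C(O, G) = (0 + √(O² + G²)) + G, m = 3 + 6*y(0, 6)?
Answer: 181 + 86*√5 ≈ 373.30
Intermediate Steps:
m = 9 (m = 3 + 6*1 = 3 + 6 = 9)
C(O, G) = G + √(G² + O²) (C(O, G) = (0 + √(G² + O²)) + G = √(G² + O²) + G = G + √(G² + O²))
43*C(-2, 4) + m = 43*(4 + √(4² + (-2)²)) + 9 = 43*(4 + √(16 + 4)) + 9 = 43*(4 + √20) + 9 = 43*(4 + 2*√5) + 9 = (172 + 86*√5) + 9 = 181 + 86*√5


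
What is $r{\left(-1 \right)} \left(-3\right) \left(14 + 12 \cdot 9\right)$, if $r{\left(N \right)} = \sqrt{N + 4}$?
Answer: $- 366 \sqrt{3} \approx -633.93$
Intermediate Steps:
$r{\left(N \right)} = \sqrt{4 + N}$
$r{\left(-1 \right)} \left(-3\right) \left(14 + 12 \cdot 9\right) = \sqrt{4 - 1} \left(-3\right) \left(14 + 12 \cdot 9\right) = \sqrt{3} \left(-3\right) \left(14 + 108\right) = - 3 \sqrt{3} \cdot 122 = - 366 \sqrt{3}$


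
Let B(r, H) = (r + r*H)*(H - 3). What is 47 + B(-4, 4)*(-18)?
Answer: 407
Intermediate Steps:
B(r, H) = (-3 + H)*(r + H*r) (B(r, H) = (r + H*r)*(-3 + H) = (-3 + H)*(r + H*r))
47 + B(-4, 4)*(-18) = 47 - 4*(-3 + 4² - 2*4)*(-18) = 47 - 4*(-3 + 16 - 8)*(-18) = 47 - 4*5*(-18) = 47 - 20*(-18) = 47 + 360 = 407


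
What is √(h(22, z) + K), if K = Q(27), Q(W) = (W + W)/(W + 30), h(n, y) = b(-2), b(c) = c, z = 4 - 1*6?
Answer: 2*I*√95/19 ≈ 1.026*I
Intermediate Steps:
z = -2 (z = 4 - 6 = -2)
h(n, y) = -2
Q(W) = 2*W/(30 + W) (Q(W) = (2*W)/(30 + W) = 2*W/(30 + W))
K = 18/19 (K = 2*27/(30 + 27) = 2*27/57 = 2*27*(1/57) = 18/19 ≈ 0.94737)
√(h(22, z) + K) = √(-2 + 18/19) = √(-20/19) = 2*I*√95/19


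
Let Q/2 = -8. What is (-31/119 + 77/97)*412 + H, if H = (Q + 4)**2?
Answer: 4198464/11543 ≈ 363.72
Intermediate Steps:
Q = -16 (Q = 2*(-8) = -16)
H = 144 (H = (-16 + 4)**2 = (-12)**2 = 144)
(-31/119 + 77/97)*412 + H = (-31/119 + 77/97)*412 + 144 = (6156/11543)*412 + 144 = 2536272/11543 + 144 = 4198464/11543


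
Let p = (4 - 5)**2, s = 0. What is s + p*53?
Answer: 53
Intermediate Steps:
p = 1 (p = (-1)**2 = 1)
s + p*53 = 0 + 1*53 = 0 + 53 = 53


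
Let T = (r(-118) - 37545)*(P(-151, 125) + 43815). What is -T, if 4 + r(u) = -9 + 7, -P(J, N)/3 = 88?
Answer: 1635383601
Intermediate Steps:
P(J, N) = -264 (P(J, N) = -3*88 = -264)
r(u) = -6 (r(u) = -4 + (-9 + 7) = -4 - 2 = -6)
T = -1635383601 (T = (-6 - 37545)*(-264 + 43815) = -37551*43551 = -1635383601)
-T = -1*(-1635383601) = 1635383601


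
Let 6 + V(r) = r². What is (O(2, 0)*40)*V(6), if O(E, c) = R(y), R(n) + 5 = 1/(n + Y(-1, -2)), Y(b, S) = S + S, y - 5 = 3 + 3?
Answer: -40800/7 ≈ -5828.6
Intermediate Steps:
y = 11 (y = 5 + (3 + 3) = 5 + 6 = 11)
Y(b, S) = 2*S
R(n) = -5 + 1/(-4 + n) (R(n) = -5 + 1/(n + 2*(-2)) = -5 + 1/(n - 4) = -5 + 1/(-4 + n))
O(E, c) = -34/7 (O(E, c) = (21 - 5*11)/(-4 + 11) = (21 - 55)/7 = (⅐)*(-34) = -34/7)
V(r) = -6 + r²
(O(2, 0)*40)*V(6) = (-34/7*40)*(-6 + 6²) = -1360*(-6 + 36)/7 = -1360/7*30 = -40800/7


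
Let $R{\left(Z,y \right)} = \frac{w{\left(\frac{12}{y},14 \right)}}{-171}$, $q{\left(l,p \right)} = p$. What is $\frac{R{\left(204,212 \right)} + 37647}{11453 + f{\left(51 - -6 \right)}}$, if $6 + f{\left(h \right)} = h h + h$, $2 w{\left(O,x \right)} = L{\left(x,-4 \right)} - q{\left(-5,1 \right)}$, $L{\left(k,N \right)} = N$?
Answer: $\frac{12875279}{5045526} \approx 2.5518$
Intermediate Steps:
$w{\left(O,x \right)} = - \frac{5}{2}$ ($w{\left(O,x \right)} = \frac{-4 - 1}{2} = \frac{1}{2} \left(-5\right) = - \frac{5}{2}$)
$f{\left(h \right)} = -6 + h + h^{2}$ ($f{\left(h \right)} = -6 + \left(h h + h\right) = -6 + \left(h^{2} + h\right) = -6 + \left(h + h^{2}\right) = -6 + h + h^{2}$)
$R{\left(Z,y \right)} = \frac{5}{342}$ ($R{\left(Z,y \right)} = - \frac{5}{2 \left(-171\right)} = \left(- \frac{5}{2}\right) \left(- \frac{1}{171}\right) = \frac{5}{342}$)
$\frac{R{\left(204,212 \right)} + 37647}{11453 + f{\left(51 - -6 \right)}} = \frac{\frac{5}{342} + 37647}{11453 + \left(-6 + \left(51 - -6\right) + \left(51 - -6\right)^{2}\right)} = \frac{12875279}{342 \left(11453 + \left(-6 + \left(51 + 6\right) + \left(51 + 6\right)^{2}\right)\right)} = \frac{12875279}{342 \left(11453 + \left(-6 + 57 + 57^{2}\right)\right)} = \frac{12875279}{342 \left(11453 + \left(-6 + 57 + 3249\right)\right)} = \frac{12875279}{342 \left(11453 + 3300\right)} = \frac{12875279}{342 \cdot 14753} = \frac{12875279}{342} \cdot \frac{1}{14753} = \frac{12875279}{5045526}$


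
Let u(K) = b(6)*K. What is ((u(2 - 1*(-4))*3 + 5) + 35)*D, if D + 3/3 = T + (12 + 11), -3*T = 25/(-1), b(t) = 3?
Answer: 8554/3 ≈ 2851.3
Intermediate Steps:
T = 25/3 (T = -25/(3*(-1)) = -25*(-1)/3 = -1/3*(-25) = 25/3 ≈ 8.3333)
D = 91/3 (D = -1 + (25/3 + (12 + 11)) = -1 + (25/3 + 23) = -1 + 94/3 = 91/3 ≈ 30.333)
u(K) = 3*K
((u(2 - 1*(-4))*3 + 5) + 35)*D = (((3*(2 - 1*(-4)))*3 + 5) + 35)*(91/3) = (((3*(2 + 4))*3 + 5) + 35)*(91/3) = (((3*6)*3 + 5) + 35)*(91/3) = ((18*3 + 5) + 35)*(91/3) = ((54 + 5) + 35)*(91/3) = (59 + 35)*(91/3) = 94*(91/3) = 8554/3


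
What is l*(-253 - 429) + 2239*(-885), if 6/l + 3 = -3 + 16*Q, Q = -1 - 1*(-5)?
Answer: -57465981/29 ≈ -1.9816e+6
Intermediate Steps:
Q = 4 (Q = -1 + 5 = 4)
l = 3/29 (l = 6/(-3 + (-3 + 16*4)) = 6/(-3 + (-3 + 64)) = 6/(-3 + 61) = 6/58 = 6*(1/58) = 3/29 ≈ 0.10345)
l*(-253 - 429) + 2239*(-885) = 3*(-253 - 429)/29 + 2239*(-885) = (3/29)*(-682) - 1981515 = -2046/29 - 1981515 = -57465981/29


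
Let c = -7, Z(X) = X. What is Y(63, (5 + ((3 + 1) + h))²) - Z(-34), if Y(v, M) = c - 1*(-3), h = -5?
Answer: 30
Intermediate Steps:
Y(v, M) = -4 (Y(v, M) = -7 - 1*(-3) = -7 + 3 = -4)
Y(63, (5 + ((3 + 1) + h))²) - Z(-34) = -4 - 1*(-34) = -4 + 34 = 30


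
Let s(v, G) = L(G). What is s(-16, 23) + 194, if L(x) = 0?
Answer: 194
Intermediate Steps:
s(v, G) = 0
s(-16, 23) + 194 = 0 + 194 = 194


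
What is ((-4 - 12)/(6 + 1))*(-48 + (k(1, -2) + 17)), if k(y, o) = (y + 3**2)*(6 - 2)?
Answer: -144/7 ≈ -20.571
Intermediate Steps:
k(y, o) = 36 + 4*y (k(y, o) = (y + 9)*4 = (9 + y)*4 = 36 + 4*y)
((-4 - 12)/(6 + 1))*(-48 + (k(1, -2) + 17)) = ((-4 - 12)/(6 + 1))*(-48 + ((36 + 4*1) + 17)) = (-16/7)*(-48 + ((36 + 4) + 17)) = (-16*1/7)*(-48 + (40 + 17)) = -16*(-48 + 57)/7 = -16/7*9 = -144/7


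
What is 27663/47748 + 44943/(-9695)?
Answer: -625915193/154305620 ≈ -4.0563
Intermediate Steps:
27663/47748 + 44943/(-9695) = 27663*(1/47748) + 44943*(-1/9695) = 9221/15916 - 44943/9695 = -625915193/154305620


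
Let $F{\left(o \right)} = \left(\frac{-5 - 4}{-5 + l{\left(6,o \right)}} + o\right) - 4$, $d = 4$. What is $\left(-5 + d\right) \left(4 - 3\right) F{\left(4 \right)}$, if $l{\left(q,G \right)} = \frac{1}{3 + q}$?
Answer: $- \frac{81}{44} \approx -1.8409$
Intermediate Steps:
$F{\left(o \right)} = - \frac{95}{44} + o$ ($F{\left(o \right)} = \left(\frac{-5 - 4}{-5 + \frac{1}{3 + 6}} + o\right) - 4 = \left(- \frac{9}{-5 + \frac{1}{9}} + o\right) - 4 = \left(- \frac{9}{- \frac{44}{9}} + o\right) - 4 = \left(\left(-9\right) \left(- \frac{9}{44}\right) + o\right) - 4 = \left(\frac{81}{44} + o\right) - 4 = - \frac{95}{44} + o$)
$\left(-5 + d\right) \left(4 - 3\right) F{\left(4 \right)} = \left(-5 + 4\right) \left(4 - 3\right) \left(- \frac{95}{44} + 4\right) = \left(-1\right) 1 \cdot \frac{81}{44} = \left(-1\right) \frac{81}{44} = - \frac{81}{44}$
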